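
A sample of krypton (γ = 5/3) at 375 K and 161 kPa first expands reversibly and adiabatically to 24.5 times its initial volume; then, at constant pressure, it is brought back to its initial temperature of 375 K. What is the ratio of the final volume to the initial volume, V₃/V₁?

V₃/V₁ ≈ 207

Adiabatic step: V₂/V₁ = 24.5; T₂ = T₁·(1/24.5)^(2/3) = 44.45 K.
Isobaric step: V₃/V₂ = T₃/T₂ = 375/44.45.
V₃/V₁ = (V₂/V₁)(V₃/V₂) = 24.5 × (375/44.45) = 206.7.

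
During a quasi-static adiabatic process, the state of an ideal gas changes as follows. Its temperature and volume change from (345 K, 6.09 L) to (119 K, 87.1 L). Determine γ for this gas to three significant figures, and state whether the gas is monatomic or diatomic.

γ ≈ 1.40; diatomic

TV^(γ−1) = const ⇒ γ − 1 = ln(T₂/T₁) / ln(V₁/V₂).
γ = 1 + ln(119/345) / ln(6.09/87.1) = 1.4.
γ ≈ 1.40 is close to 7/5, so the gas is diatomic.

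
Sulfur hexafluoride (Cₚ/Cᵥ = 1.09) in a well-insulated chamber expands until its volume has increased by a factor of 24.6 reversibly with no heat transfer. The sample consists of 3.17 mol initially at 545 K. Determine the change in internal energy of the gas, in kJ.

ΔU ≈ -40.0 kJ

Adiabatic: T₁V₁^(γ−1) = T₂V₂^(γ−1) ⇒ T₂ = T₁ (V₁/V₂)^(γ−1).
T₂ = 545 × (1/24.6)^(0.09) = 408.5 K.
Q = 0, so ΔU = W_on_gas = nCᵥΔT with Cᵥ = R/(γ−1) = 92.38 J/(mol·K).
ΔU = 3.17 × 92.38 × (408.5 − 545) = -39970 J.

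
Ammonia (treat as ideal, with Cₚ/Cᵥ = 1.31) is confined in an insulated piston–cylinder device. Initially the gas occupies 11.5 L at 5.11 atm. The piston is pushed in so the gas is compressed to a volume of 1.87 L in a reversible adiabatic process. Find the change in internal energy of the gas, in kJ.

P₂ = P₁(V₁/V₂)^γ = 5.11×(11.5/1.87)^(1.31) = 55.19 atm.
For a reversible adiabat, W_by_gas = (P₁V₁ − P₂V₂)/(γ−1).
W_by = (517800×0.0115 − 5.592×10^6×0.00187) / (0.31) = -14520 J.
Q = 0 ⇒ ΔU = −W_by = 14520 J.

ΔU ≈ 14.5 kJ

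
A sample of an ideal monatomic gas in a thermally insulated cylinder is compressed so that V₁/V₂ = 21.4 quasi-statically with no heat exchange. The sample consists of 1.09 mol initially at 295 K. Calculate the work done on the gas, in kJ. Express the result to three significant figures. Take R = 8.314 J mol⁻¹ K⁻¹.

For a reversible adiabat TV^(γ−1) is constant, so T₂ = T₁ (V₁/V₂)^(γ−1).
γ = 5/3 for a monatomic ideal gas, so γ−1 = 2/3.
T₂ = 295 × 21.4^(2/3) = 2274 K.
Q = 0, so ΔU = W_on_gas = nCᵥΔT with Cᵥ = R/(γ−1) = 12.47 J/(mol·K).
ΔU = 1.09 × 12.47 × (2274 − 295) = 26900 J.

W ≈ 26.9 kJ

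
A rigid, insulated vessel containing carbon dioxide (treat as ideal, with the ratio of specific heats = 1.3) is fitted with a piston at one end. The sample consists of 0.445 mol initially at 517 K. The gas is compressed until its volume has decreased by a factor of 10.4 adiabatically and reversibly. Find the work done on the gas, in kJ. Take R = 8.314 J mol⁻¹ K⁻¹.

W ≈ 6.50 kJ

Adiabatic: T₁V₁^(γ−1) = T₂V₂^(γ−1) ⇒ T₂ = T₁ (V₁/V₂)^(γ−1).
T₂ = 517 × 10.4^(0.3) = 1044 K.
Q = 0, so ΔU = W_on_gas = nCᵥΔT with Cᵥ = R/(γ−1) = 27.71 J/(mol·K).
ΔU = 0.445 × 27.71 × (1044 − 517) = 6496 J.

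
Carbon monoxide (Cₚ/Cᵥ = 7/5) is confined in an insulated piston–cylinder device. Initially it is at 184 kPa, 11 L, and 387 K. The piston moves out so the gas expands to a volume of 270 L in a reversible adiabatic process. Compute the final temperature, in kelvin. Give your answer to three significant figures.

Adiabatic: T₁V₁^(γ−1) = T₂V₂^(γ−1) ⇒ T₂ = T₁ (V₁/V₂)^(γ−1).
T₂ = 387 × (11/270)^(2/5) = 107.6 K.

T₂ ≈ 108 K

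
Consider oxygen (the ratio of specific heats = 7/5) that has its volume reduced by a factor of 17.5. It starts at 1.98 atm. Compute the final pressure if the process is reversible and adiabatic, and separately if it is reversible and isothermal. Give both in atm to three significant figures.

adiabatic: 109 atm; isothermal: 34.6 atm

Isothermal: P₂ = P₁(V₁/V₂) = 1.98×17.5 = 34.65 atm.
Adiabatic: P₂ = P₁(V₁/V₂)^γ = 1.98×17.5^(7/5) = 108.9 atm.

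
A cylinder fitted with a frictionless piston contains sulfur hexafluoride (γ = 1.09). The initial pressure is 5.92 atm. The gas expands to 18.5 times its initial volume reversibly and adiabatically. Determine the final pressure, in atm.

P₂ ≈ 0.246 atm

Adiabatic: P₁V₁^γ = P₂V₂^γ ⇒ P₂ = P₁ (V₁/V₂)^γ.
P₂ = 5.92 × (1/18.5)^(1.09) = 0.2461 atm.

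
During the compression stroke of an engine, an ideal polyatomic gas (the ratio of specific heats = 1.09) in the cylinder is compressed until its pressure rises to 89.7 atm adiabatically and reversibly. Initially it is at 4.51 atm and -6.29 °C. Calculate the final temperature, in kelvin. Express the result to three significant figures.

Along an adiabat T P^((1−γ)/γ) is constant, so T₂ = T₁ (P₂/P₁)^((γ−1)/γ).
T₁ = -6.29 °C = 266.9 K.
T₂ = 266.9 × (89.7/4.51)^(0.0826) = 341.6 K.

T₂ ≈ 342 K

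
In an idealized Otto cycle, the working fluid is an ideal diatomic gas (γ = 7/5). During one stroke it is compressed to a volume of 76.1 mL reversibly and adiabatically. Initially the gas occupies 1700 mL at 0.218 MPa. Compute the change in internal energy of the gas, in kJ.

ΔU ≈ 2.28 kJ

P₂ = P₁(V₁/V₂)^γ = 0.218×(1700/76.1)^(7/5) = 16.87 MPa.
For a reversible adiabat, W_by_gas = (P₁V₁ − P₂V₂)/(γ−1).
W_by = (218000×0.0017 − 1.687×10^7×7.61×10^-5) / (2/5) = -2283 J.
Q = 0 ⇒ ΔU = −W_by = 2283 J.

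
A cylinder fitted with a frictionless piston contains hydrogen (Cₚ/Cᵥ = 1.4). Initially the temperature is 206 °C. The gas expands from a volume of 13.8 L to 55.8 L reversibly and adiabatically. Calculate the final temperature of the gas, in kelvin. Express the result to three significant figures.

Adiabatic: T₁V₁^(γ−1) = T₂V₂^(γ−1) ⇒ T₂ = T₁ (V₁/V₂)^(γ−1).
T₁ = 206 °C = 479.1 K.
T₂ = 479.1 × (13.8/55.8)^(0.4) = 274 K.

T₂ ≈ 274 K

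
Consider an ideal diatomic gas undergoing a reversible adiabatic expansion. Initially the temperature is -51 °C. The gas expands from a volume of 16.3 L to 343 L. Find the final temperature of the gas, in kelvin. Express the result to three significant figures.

T₂ ≈ 65.7 K

Adiabatic: T₁V₁^(γ−1) = T₂V₂^(γ−1) ⇒ T₂ = T₁ (V₁/V₂)^(γ−1).
For a diatomic ideal gas γ = 7/5, so γ−1 = 2/5.
T₁ = -51 °C = 222.1 K.
T₂ = 222.1 × (16.3/343)^(2/5) = 65.68 K.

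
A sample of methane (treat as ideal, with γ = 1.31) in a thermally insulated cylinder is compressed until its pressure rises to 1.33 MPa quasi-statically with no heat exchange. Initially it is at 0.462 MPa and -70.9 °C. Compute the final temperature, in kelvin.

Adiabatic: T₂/T₁ = (P₂/P₁)^((γ−1)/γ).
T₁ = -70.9 °C = 202.2 K.
T₂ = 202.2 × (1.33/0.462)^(0.237) = 259.8 K.

T₂ ≈ 260 K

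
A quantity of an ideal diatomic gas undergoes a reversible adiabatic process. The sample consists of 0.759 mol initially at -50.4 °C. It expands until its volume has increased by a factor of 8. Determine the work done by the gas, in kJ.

For a reversible adiabat TV^(γ−1) is constant, so T₂ = T₁ (V₁/V₂)^(γ−1).
γ = 7/5 for a diatomic ideal gas, so γ−1 = 2/5.
T₁ = -50.4 °C = 222.7 K.
T₂ = 222.7 × (1/8)^(2/5) = 96.96 K.
Q = 0, so ΔU = W_on_gas = nCᵥΔT with Cᵥ = R/(γ−1) = 20.79 J/(mol·K).
ΔU = 0.759 × 20.79 × (96.96 − 222.7) = -1984 J.
Work done by the gas = −ΔU = 1984 J.

W ≈ 1.98 kJ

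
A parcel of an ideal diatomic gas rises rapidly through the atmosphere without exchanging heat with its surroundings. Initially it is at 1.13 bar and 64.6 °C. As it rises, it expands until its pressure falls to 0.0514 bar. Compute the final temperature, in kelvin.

Along an adiabat T P^((1−γ)/γ) is constant, so T₂ = T₁ (P₂/P₁)^((γ−1)/γ).
For a diatomic ideal gas γ = 7/5, so (γ−1)/γ = 2/7.
T₁ = 64.6 °C = 337.8 K.
T₂ = 337.8 × (0.0514/1.13)^(2/7) = 139.7 K.

T₂ ≈ 140 K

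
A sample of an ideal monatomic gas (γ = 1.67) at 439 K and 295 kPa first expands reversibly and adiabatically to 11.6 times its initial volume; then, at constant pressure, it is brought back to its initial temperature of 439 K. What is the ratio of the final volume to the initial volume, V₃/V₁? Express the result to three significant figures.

Adiabatic step: V₂/V₁ = 11.6; T₂ = T₁·(1/11.6)^(0.67) = 84.97 K.
Isobaric step: V₃/V₂ = T₃/T₂ = 439/84.97.
V₃/V₁ = (V₂/V₁)(V₃/V₂) = 11.6 × (439/84.97) = 59.93.

V₃/V₁ ≈ 59.9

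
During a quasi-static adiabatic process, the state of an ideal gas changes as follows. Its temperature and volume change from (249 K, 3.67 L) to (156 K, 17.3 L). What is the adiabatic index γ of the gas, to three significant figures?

TV^(γ−1) = const ⇒ γ − 1 = ln(T₂/T₁) / ln(V₁/V₂).
γ = 1 + ln(156/249) / ln(3.67/17.3) = 1.302.

γ ≈ 1.30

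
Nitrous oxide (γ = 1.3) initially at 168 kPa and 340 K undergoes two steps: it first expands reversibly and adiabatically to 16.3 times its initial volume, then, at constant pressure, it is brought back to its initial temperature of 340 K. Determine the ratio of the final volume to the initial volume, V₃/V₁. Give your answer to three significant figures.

Adiabatic step: V₂/V₁ = 16.3; T₂ = T₁·(1/16.3)^(0.3) = 147.2 K.
Isobaric step: V₃/V₂ = T₃/T₂ = 340/147.2.
V₃/V₁ = (V₂/V₁)(V₃/V₂) = 16.3 × (340/147.2) = 37.66.

V₃/V₁ ≈ 37.7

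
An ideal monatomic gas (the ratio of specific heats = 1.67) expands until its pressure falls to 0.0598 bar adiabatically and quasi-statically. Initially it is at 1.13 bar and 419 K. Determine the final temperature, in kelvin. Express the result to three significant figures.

Along an adiabat T P^((1−γ)/γ) is constant, so T₂ = T₁ (P₂/P₁)^((γ−1)/γ).
T₂ = 419 × (0.0598/1.13)^(0.401) = 128.9 K.

T₂ ≈ 129 K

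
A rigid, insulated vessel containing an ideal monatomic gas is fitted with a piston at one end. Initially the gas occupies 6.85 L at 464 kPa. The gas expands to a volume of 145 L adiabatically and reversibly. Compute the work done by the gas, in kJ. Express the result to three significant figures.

W ≈ 4.14 kJ

γ = 5/3 for a monatomic ideal gas.
P₂ = P₁(V₁/V₂)^γ = 464×(6.85/145)^(5/3) = 2.865 kPa.
For a reversible adiabat, W_by_gas = (P₁V₁ − P₂V₂)/(γ−1).
W_by = (464000×0.00685 − 2865×0.145) / (2/3) = 4145 J.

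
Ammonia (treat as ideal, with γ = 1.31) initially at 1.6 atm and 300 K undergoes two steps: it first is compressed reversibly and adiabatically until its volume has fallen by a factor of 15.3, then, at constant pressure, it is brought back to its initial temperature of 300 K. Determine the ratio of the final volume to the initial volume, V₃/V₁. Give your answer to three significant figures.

Adiabatic step: V₂/V₁ = 0.06536; T₂ = T₁·15.3^(0.31) = 698.8 K.
Isobaric step: V₃/V₂ = T₃/T₂ = 300/698.8.
V₃/V₁ = (V₂/V₁)(V₃/V₂) = 0.06536 × (300/698.8) = 0.02806.

V₃/V₁ ≈ 0.0281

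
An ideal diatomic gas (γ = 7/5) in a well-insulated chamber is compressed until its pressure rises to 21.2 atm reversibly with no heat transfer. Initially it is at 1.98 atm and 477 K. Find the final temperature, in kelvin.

Along an adiabat T P^((1−γ)/γ) is constant, so T₂ = T₁ (P₂/P₁)^((γ−1)/γ).
T₂ = 477 × (21.2/1.98)^(2/7) = 939.1 K.

T₂ ≈ 939 K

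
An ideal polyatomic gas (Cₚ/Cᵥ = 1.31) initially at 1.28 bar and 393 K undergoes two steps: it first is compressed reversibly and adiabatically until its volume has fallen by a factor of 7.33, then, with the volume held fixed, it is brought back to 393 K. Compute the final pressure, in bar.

P₃ ≈ 9.38 bar

Adiabatic step (PV^γ = const): P₂ = 1.28×7.33^(1.31) = 17.4 bar; T₂ = 393×7.33^(0.31) = 728.7 K.
Isochoric: P₃ = P₂(T₃/T₂) = 17.4 × (393/728.7) = 9.382 bar.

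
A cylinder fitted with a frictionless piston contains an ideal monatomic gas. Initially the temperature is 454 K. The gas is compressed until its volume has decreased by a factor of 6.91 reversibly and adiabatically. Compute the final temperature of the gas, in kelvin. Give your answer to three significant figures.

Adiabatic: T₁V₁^(γ−1) = T₂V₂^(γ−1) ⇒ T₂ = T₁ (V₁/V₂)^(γ−1).
For a monatomic ideal gas γ = 5/3, so γ−1 = 2/3.
T₂ = 454 × 6.91^(2/3) = 1647 K.

T₂ ≈ 1650 K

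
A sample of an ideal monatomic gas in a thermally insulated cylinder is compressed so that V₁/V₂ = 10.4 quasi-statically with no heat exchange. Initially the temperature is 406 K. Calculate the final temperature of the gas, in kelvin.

T₂ ≈ 1930 K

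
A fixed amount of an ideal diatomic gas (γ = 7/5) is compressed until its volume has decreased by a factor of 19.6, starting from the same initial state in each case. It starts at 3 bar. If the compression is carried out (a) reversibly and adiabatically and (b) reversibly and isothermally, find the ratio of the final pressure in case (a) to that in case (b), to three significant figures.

Isothermal: P_b = P₁(V₁/V₂) = 3×19.6.
Adiabatic: P_a = P₁(V₁/V₂)^γ = 3×19.6^(7/5).
P_a/P_b = (V₁/V₂)^(γ−1) = 19.6^(2/5) = 3.288.

P_adiabatic / P_isothermal ≈ 3.29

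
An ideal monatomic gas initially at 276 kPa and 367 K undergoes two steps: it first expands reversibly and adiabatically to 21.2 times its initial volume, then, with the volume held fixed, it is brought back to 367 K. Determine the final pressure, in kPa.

P₃ ≈ 13.0 kPa

For a monatomic ideal gas γ = 5/3.
Adiabatic step (PV^γ = const): P₂ = 276×(1/21.2)^(5/3) = 1.7 kPa; T₂ = 367×(1/21.2)^(2/3) = 47.91 K.
Isochoric: P₃ = P₂(T₃/T₂) = 1.7 × (367/47.91) = 13.02 kPa.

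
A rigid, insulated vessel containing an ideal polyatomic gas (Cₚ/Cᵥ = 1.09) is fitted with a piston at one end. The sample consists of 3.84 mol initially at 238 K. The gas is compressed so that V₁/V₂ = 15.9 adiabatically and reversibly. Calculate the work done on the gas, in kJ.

W ≈ 23.9 kJ

For a reversible adiabat TV^(γ−1) is constant, so T₂ = T₁ (V₁/V₂)^(γ−1).
T₂ = 238 × 15.9^(0.09) = 305.3 K.
Q = 0, so ΔU = W_on_gas = nCᵥΔT with Cᵥ = R/(γ−1) = 92.38 J/(mol·K).
ΔU = 3.84 × 92.38 × (305.3 − 238) = 23870 J.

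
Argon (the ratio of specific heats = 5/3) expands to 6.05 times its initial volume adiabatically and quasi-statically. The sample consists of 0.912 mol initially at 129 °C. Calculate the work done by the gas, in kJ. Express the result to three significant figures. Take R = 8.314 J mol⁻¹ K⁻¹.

Adiabatic: T₁V₁^(γ−1) = T₂V₂^(γ−1) ⇒ T₂ = T₁ (V₁/V₂)^(γ−1).
T₁ = 129 °C = 402.1 K.
T₂ = 402.1 × (1/6.05)^(2/3) = 121.1 K.
Q = 0, so ΔU = W_on_gas = nCᵥΔT with Cᵥ = R/(γ−1) = 12.47 J/(mol·K).
ΔU = 0.912 × 12.47 × (121.1 − 402.1) = -3196 J.
Work done by the gas = −ΔU = 3196 J.

W ≈ 3.20 kJ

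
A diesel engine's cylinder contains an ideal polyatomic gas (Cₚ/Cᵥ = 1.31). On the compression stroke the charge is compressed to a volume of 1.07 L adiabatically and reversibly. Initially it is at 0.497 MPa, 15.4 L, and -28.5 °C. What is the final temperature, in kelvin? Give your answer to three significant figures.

Adiabatic: T₁V₁^(γ−1) = T₂V₂^(γ−1) ⇒ T₂ = T₁ (V₁/V₂)^(γ−1).
T₁ = -28.5 °C = 244.6 K.
T₂ = 244.6 × (15.4/1.07)^(0.31) = 559.2 K.

T₂ ≈ 559 K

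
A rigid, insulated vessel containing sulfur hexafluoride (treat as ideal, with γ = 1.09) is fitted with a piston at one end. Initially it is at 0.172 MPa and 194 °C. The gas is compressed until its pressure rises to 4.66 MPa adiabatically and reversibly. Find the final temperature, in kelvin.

T₂ ≈ 613 K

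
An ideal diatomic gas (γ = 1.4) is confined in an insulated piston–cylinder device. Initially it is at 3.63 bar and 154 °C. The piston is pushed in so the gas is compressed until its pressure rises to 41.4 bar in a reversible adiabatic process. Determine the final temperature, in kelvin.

Along an adiabat T P^((1−γ)/γ) is constant, so T₂ = T₁ (P₂/P₁)^((γ−1)/γ).
T₁ = 154 °C = 427.1 K.
T₂ = 427.1 × (41.4/3.63)^(0.286) = 856.3 K.

T₂ ≈ 856 K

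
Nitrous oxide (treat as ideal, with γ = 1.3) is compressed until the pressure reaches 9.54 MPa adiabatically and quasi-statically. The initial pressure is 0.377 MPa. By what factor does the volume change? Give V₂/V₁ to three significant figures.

From PV^γ = const, V₂/V₁ = (P₁/P₂)^(1/γ).
V₂/V₁ = (0.377/9.54)^(0.769) = 0.08329.

V₂/V₁ ≈ 0.0833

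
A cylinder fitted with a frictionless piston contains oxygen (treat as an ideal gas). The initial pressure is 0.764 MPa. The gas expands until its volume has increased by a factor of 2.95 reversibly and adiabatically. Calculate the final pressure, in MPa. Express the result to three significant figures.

Adiabatic: P₁V₁^γ = P₂V₂^γ ⇒ P₂ = P₁ (V₁/V₂)^γ.
For a diatomic ideal gas γ = 7/5.
P₂ = 0.764 × (1/2.95)^(7/5) = 0.168 MPa.

P₂ ≈ 0.168 MPa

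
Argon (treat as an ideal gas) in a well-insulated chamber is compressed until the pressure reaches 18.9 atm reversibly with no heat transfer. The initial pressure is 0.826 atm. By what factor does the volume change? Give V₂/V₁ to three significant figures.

From PV^γ = const, V₂/V₁ = (P₁/P₂)^(1/γ).
For a monatomic ideal gas γ = 5/3.
V₂/V₁ = (0.826/18.9)^(3/5) = 0.1529.

V₂/V₁ ≈ 0.153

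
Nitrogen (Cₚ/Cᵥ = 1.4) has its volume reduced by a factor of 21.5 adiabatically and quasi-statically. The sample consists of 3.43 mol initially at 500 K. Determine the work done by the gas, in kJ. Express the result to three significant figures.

Adiabatic: T₁V₁^(γ−1) = T₂V₂^(γ−1) ⇒ T₂ = T₁ (V₁/V₂)^(γ−1).
T₂ = 500 × 21.5^(0.4) = 1706 K.
Q = 0, so ΔU = W_on_gas = nCᵥΔT with Cᵥ = R/(γ−1) = 20.79 J/(mol·K).
ΔU = 3.43 × 20.79 × (1706 − 500) = 85970 J.
Work done by the gas = −ΔU = -85970 J.

W ≈ -86.0 kJ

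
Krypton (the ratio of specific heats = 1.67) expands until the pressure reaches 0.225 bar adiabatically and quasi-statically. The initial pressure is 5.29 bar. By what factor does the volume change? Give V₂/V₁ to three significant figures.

From PV^γ = const, V₂/V₁ = (P₁/P₂)^(1/γ).
V₂/V₁ = (5.29/0.225)^(0.599) = 6.624.

V₂/V₁ ≈ 6.62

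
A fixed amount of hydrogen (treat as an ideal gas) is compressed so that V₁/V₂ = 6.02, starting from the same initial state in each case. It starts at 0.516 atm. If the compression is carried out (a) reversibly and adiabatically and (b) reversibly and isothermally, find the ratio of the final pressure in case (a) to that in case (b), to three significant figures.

For a diatomic ideal gas γ = 7/5.
Isothermal: P_b = P₁(V₁/V₂) = 0.516×6.02.
Adiabatic: P_a = P₁(V₁/V₂)^γ = 0.516×6.02^(7/5).
P_a/P_b = (V₁/V₂)^(γ−1) = 6.02^(2/5) = 2.05.

P_adiabatic / P_isothermal ≈ 2.05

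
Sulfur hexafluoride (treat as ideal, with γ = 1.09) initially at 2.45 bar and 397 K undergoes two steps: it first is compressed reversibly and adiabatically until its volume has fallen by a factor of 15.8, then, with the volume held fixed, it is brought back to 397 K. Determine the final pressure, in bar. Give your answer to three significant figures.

P₃ ≈ 38.7 bar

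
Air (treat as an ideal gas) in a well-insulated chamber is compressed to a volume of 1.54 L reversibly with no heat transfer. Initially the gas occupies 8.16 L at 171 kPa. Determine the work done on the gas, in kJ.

W ≈ 3.31 kJ

γ = 7/5 for a diatomic ideal gas.
P₂ = P₁(V₁/V₂)^γ = 171×(8.16/1.54)^(7/5) = 1765 kPa.
For a reversible adiabat, W_by_gas = (P₁V₁ − P₂V₂)/(γ−1).
W_by = (171000×0.00816 − 1.765×10^6×0.00154) / (2/5) = -3308 J.
W_on_gas = −W_by = 3308 J.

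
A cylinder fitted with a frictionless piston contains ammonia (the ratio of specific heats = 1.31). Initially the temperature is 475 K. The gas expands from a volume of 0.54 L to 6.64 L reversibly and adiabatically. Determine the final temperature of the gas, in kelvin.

T₂ ≈ 218 K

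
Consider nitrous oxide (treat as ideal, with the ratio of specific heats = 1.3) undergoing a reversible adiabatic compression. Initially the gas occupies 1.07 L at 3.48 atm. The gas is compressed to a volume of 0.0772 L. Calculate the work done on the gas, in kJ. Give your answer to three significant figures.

P₂ = P₁(V₁/V₂)^γ = 3.48×(1.07/0.0772)^(1.3) = 106.1 atm.
For a reversible adiabat, W_by_gas = (P₁V₁ − P₂V₂)/(γ−1).
W_by = (352600×0.00107 − 1.075×10^7×7.72×10^-5) / (0.3) = -1510 J.
W_on_gas = −W_by = 1510 J.

W ≈ 1.51 kJ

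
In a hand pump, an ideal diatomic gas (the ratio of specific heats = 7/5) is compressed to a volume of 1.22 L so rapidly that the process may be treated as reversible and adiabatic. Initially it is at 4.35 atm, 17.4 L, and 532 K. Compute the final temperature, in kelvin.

For a reversible adiabat TV^(γ−1) is constant, so T₂ = T₁ (V₁/V₂)^(γ−1).
T₂ = 532 × (17.4/1.22)^(2/5) = 1540 K.

T₂ ≈ 1540 K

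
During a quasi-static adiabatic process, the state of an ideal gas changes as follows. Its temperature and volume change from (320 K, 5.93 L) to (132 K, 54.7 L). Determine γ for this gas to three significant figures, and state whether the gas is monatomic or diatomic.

γ ≈ 1.40; diatomic

TV^(γ−1) = const ⇒ γ − 1 = ln(T₂/T₁) / ln(V₁/V₂).
γ = 1 + ln(132/320) / ln(5.93/54.7) = 1.399.
γ ≈ 1.40 is close to 7/5, so the gas is diatomic.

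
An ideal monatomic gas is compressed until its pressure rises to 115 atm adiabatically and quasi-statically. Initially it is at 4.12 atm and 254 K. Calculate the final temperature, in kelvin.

Along an adiabat T P^((1−γ)/γ) is constant, so T₂ = T₁ (P₂/P₁)^((γ−1)/γ).
For a monatomic ideal gas γ = 5/3, so (γ−1)/γ = 2/5.
T₂ = 254 × (115/4.12)^(2/5) = 962 K.

T₂ ≈ 962 K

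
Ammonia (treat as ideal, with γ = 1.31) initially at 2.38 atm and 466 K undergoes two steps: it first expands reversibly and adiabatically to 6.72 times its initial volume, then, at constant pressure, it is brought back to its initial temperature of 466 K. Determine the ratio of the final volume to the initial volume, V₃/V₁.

V₃/V₁ ≈ 12.1

Adiabatic step: V₂/V₁ = 6.72; T₂ = T₁·(1/6.72)^(0.31) = 258.2 K.
Isobaric step: V₃/V₂ = T₃/T₂ = 466/258.2.
V₃/V₁ = (V₂/V₁)(V₃/V₂) = 6.72 × (466/258.2) = 12.13.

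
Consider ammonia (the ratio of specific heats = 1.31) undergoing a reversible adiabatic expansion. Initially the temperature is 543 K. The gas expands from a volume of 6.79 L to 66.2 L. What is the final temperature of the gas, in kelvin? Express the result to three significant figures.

Adiabatic: T₁V₁^(γ−1) = T₂V₂^(γ−1) ⇒ T₂ = T₁ (V₁/V₂)^(γ−1).
T₂ = 543 × (6.79/66.2)^(0.31) = 268 K.

T₂ ≈ 268 K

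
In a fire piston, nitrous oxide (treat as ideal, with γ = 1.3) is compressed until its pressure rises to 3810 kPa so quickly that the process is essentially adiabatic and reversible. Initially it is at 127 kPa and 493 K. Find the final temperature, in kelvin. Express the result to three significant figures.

T₂ ≈ 1080 K

Along an adiabat T P^((1−γ)/γ) is constant, so T₂ = T₁ (P₂/P₁)^((γ−1)/γ).
T₂ = 493 × (3810/127)^(0.231) = 1081 K.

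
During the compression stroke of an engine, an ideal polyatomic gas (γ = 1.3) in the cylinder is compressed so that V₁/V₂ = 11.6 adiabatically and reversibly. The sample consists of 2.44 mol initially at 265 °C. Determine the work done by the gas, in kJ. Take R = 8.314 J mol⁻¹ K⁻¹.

Adiabatic: T₁V₁^(γ−1) = T₂V₂^(γ−1) ⇒ T₂ = T₁ (V₁/V₂)^(γ−1).
T₁ = 265 °C = 538.1 K.
T₂ = 538.1 × 11.6^(0.3) = 1123 K.
Q = 0, so ΔU = W_on_gas = nCᵥΔT with Cᵥ = R/(γ−1) = 27.71 J/(mol·K).
ΔU = 2.44 × 27.71 × (1123 − 538.1) = 39520 J.
Work done by the gas = −ΔU = -39520 J.

W ≈ -39.5 kJ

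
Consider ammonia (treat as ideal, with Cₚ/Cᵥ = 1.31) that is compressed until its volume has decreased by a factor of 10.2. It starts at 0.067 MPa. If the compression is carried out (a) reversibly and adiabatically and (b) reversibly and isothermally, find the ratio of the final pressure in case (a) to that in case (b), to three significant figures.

Isothermal: P_b = P₁(V₁/V₂) = 0.067×10.2.
Adiabatic: P_a = P₁(V₁/V₂)^γ = 0.067×10.2^(1.31).
P_a/P_b = (V₁/V₂)^(γ−1) = 10.2^(0.31) = 2.054.

P_adiabatic / P_isothermal ≈ 2.05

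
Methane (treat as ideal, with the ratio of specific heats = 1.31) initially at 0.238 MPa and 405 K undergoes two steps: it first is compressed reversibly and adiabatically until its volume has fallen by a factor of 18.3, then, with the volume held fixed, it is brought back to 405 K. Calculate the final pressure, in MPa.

P₃ ≈ 4.36 MPa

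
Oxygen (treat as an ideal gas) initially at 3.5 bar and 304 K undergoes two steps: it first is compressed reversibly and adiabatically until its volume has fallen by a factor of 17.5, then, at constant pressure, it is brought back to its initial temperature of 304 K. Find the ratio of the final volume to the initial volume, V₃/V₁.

V₃/V₁ ≈ 0.0182

For a diatomic ideal gas γ = 7/5.
Adiabatic step: V₂/V₁ = 0.05714; T₂ = T₁·17.5^(2/5) = 955.2 K.
Isobaric step: V₃/V₂ = T₃/T₂ = 304/955.2.
V₃/V₁ = (V₂/V₁)(V₃/V₂) = 0.05714 × (304/955.2) = 0.01819.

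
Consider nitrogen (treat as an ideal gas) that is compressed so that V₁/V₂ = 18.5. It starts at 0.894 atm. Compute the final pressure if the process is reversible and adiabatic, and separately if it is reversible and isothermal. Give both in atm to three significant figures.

For a diatomic ideal gas γ = 7/5.
Isothermal: P₂ = P₁(V₁/V₂) = 0.894×18.5 = 16.54 atm.
Adiabatic: P₂ = P₁(V₁/V₂)^γ = 0.894×18.5^(7/5) = 53.13 atm.

adiabatic: 53.1 atm; isothermal: 16.5 atm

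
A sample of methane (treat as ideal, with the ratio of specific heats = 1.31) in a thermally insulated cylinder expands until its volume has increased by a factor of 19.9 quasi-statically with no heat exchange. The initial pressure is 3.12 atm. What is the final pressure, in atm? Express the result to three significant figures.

Adiabatic: P₁V₁^γ = P₂V₂^γ ⇒ P₂ = P₁ (V₁/V₂)^γ.
P₂ = 3.12 × (1/19.9)^(1.31) = 0.06204 atm.

P₂ ≈ 0.0620 atm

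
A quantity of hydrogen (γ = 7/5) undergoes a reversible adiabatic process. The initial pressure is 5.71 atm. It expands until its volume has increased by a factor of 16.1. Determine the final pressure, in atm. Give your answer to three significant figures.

Adiabatic: P₁V₁^γ = P₂V₂^γ ⇒ P₂ = P₁ (V₁/V₂)^γ.
P₂ = 5.71 × (1/16.1)^(7/5) = 0.1167 atm.

P₂ ≈ 0.117 atm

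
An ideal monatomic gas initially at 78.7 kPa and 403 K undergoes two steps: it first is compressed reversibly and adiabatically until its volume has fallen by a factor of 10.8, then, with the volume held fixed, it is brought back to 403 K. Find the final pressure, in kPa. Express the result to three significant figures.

P₃ ≈ 850 kPa

For a monatomic ideal gas γ = 5/3.
Adiabatic step (PV^γ = const): P₂ = 78.7×10.8^(5/3) = 4153 kPa; T₂ = 403×10.8^(2/3) = 1969 K.
Isochoric: P₃ = P₂(T₃/T₂) = 4153 × (403/1969) = 850 kPa.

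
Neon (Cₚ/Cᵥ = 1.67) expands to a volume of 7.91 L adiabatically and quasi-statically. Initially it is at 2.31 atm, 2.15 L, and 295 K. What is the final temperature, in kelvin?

T₂ ≈ 123 K

Adiabatic: T₁V₁^(γ−1) = T₂V₂^(γ−1) ⇒ T₂ = T₁ (V₁/V₂)^(γ−1).
T₂ = 295 × (2.15/7.91)^(0.67) = 123.2 K.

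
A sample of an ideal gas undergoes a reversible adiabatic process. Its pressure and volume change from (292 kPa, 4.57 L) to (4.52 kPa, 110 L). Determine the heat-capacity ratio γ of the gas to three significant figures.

γ ≈ 1.31

PV^γ = const ⇒ γ = ln(P₂/P₁) / ln(V₁/V₂).
γ = ln(4.52/292) / ln(4.57/110) = 1.31.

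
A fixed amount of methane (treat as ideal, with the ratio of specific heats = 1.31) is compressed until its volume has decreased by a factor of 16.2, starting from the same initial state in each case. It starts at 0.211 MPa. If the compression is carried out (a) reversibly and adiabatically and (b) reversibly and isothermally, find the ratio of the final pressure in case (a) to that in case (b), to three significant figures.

P_adiabatic / P_isothermal ≈ 2.37

Isothermal: P_b = P₁(V₁/V₂) = 0.211×16.2.
Adiabatic: P_a = P₁(V₁/V₂)^γ = 0.211×16.2^(1.31).
P_a/P_b = (V₁/V₂)^(γ−1) = 16.2^(0.31) = 2.371.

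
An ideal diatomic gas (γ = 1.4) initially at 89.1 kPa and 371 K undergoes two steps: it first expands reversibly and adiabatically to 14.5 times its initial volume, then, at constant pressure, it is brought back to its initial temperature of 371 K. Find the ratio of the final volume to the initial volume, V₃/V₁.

Adiabatic step: V₂/V₁ = 14.5; T₂ = T₁·(1/14.5)^(0.4) = 127.3 K.
Isobaric step: V₃/V₂ = T₃/T₂ = 371/127.3.
V₃/V₁ = (V₂/V₁)(V₃/V₂) = 14.5 × (371/127.3) = 42.26.

V₃/V₁ ≈ 42.3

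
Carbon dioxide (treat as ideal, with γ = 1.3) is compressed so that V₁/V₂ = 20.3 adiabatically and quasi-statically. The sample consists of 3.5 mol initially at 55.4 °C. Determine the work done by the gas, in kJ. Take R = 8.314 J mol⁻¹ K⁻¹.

W ≈ -46.8 kJ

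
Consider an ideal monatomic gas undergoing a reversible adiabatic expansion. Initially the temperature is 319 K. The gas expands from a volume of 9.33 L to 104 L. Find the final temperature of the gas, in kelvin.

Adiabatic: T₁V₁^(γ−1) = T₂V₂^(γ−1) ⇒ T₂ = T₁ (V₁/V₂)^(γ−1).
For a monatomic ideal gas γ = 5/3, so γ−1 = 2/3.
T₂ = 319 × (9.33/104)^(2/3) = 63.93 K.

T₂ ≈ 63.9 K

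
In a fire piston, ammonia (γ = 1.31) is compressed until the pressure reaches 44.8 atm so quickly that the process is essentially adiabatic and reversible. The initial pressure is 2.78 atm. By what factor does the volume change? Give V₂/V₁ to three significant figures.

From PV^γ = const, V₂/V₁ = (P₁/P₂)^(1/γ).
V₂/V₁ = (2.78/44.8)^(0.763) = 0.1198.

V₂/V₁ ≈ 0.120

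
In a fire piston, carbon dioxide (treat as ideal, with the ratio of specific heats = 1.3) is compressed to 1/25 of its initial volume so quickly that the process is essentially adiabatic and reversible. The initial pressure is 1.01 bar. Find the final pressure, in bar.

Since PV^γ is constant along a reversible adiabat, P₂ = P₁ (V₁/V₂)^γ.
P₂ = 1.01 × 25^(1.3) = 66.32 bar.

P₂ ≈ 66.3 bar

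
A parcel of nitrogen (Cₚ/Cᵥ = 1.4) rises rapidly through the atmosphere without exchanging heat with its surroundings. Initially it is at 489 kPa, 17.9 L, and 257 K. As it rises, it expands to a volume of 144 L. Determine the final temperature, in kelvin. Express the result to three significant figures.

For a reversible adiabat TV^(γ−1) is constant, so T₂ = T₁ (V₁/V₂)^(γ−1).
T₂ = 257 × (17.9/144)^(0.4) = 111.6 K.

T₂ ≈ 112 K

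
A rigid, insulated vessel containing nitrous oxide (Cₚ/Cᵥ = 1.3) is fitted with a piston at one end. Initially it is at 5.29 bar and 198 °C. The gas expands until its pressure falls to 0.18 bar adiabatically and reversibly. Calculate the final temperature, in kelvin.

Along an adiabat T P^((1−γ)/γ) is constant, so T₂ = T₁ (P₂/P₁)^((γ−1)/γ).
T₁ = 198 °C = 471.1 K.
T₂ = 471.1 × (0.18/5.29)^(0.231) = 215.9 K.

T₂ ≈ 216 K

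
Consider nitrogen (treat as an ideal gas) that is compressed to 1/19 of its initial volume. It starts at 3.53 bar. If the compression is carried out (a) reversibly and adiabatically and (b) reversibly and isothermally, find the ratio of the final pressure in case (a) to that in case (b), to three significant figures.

For a diatomic ideal gas γ = 7/5.
Isothermal: P_b = P₁(V₁/V₂) = 3.53×19.
Adiabatic: P_a = P₁(V₁/V₂)^γ = 3.53×19^(7/5).
P_a/P_b = (V₁/V₂)^(γ−1) = 19^(2/5) = 3.247.

P_adiabatic / P_isothermal ≈ 3.25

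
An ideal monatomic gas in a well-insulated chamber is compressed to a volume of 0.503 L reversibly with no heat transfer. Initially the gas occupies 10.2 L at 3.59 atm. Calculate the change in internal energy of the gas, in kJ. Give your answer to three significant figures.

γ = 5/3 for a monatomic ideal gas.
P₂ = P₁(V₁/V₂)^γ = 3.59×(10.2/0.503)^(5/3) = 541.4 atm.
For a reversible adiabat, W_by_gas = (P₁V₁ − P₂V₂)/(γ−1).
W_by = (363800×0.0102 − 5.485×10^7×0.000503) / (2/3) = -35820 J.
Q = 0 ⇒ ΔU = −W_by = 35820 J.

ΔU ≈ 35.8 kJ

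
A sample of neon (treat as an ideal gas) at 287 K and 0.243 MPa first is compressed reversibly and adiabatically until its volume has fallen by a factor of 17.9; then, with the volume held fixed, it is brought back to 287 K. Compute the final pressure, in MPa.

P₃ ≈ 4.35 MPa

For a monatomic ideal gas γ = 5/3.
Adiabatic step (PV^γ = const): P₂ = 0.243×17.9^(5/3) = 29.76 MPa; T₂ = 287×17.9^(2/3) = 1964 K.
Isochoric: P₃ = P₂(T₃/T₂) = 29.76 × (287/1964) = 4.35 MPa.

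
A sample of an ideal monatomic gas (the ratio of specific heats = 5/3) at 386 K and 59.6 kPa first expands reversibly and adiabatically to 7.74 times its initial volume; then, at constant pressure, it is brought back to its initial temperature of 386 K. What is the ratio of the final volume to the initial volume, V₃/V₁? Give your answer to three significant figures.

Adiabatic step: V₂/V₁ = 7.74; T₂ = T₁·(1/7.74)^(2/3) = 98.65 K.
Isobaric step: V₃/V₂ = T₃/T₂ = 386/98.65.
V₃/V₁ = (V₂/V₁)(V₃/V₂) = 7.74 × (386/98.65) = 30.29.

V₃/V₁ ≈ 30.3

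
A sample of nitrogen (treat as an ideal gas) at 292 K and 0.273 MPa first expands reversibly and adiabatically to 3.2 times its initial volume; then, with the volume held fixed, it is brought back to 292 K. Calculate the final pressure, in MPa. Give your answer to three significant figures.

P₃ ≈ 0.0853 MPa

For a diatomic ideal gas γ = 7/5.
Adiabatic step (PV^γ = const): P₂ = 0.273×(1/3.2)^(7/5) = 0.05357 MPa; T₂ = 292×(1/3.2)^(2/5) = 183.4 K.
Isochoric: P₃ = P₂(T₃/T₂) = 0.05357 × (292/183.4) = 0.08531 MPa.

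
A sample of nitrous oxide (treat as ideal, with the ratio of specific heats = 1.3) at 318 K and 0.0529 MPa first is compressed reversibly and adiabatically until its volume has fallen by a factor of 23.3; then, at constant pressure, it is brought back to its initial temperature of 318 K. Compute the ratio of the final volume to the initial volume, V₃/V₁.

Adiabatic step: V₂/V₁ = 0.04292; T₂ = T₁·23.3^(0.3) = 817.8 K.
Isobaric step: V₃/V₂ = T₃/T₂ = 318/817.8.
V₃/V₁ = (V₂/V₁)(V₃/V₂) = 0.04292 × (318/817.8) = 0.01669.

V₃/V₁ ≈ 0.0167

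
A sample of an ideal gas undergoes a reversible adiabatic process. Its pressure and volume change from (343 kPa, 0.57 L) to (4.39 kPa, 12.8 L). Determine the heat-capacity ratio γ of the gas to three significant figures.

PV^γ = const ⇒ γ = ln(P₂/P₁) / ln(V₁/V₂).
γ = ln(4.39/343) / ln(0.57/12.8) = 1.401.

γ ≈ 1.40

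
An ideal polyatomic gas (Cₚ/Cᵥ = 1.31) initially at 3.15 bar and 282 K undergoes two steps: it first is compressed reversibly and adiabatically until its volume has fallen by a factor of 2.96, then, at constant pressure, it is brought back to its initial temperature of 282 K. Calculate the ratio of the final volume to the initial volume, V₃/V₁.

Adiabatic step: V₂/V₁ = 0.3378; T₂ = T₁·2.96^(0.31) = 394.8 K.
Isobaric step: V₃/V₂ = T₃/T₂ = 282/394.8.
V₃/V₁ = (V₂/V₁)(V₃/V₂) = 0.3378 × (282/394.8) = 0.2413.

V₃/V₁ ≈ 0.241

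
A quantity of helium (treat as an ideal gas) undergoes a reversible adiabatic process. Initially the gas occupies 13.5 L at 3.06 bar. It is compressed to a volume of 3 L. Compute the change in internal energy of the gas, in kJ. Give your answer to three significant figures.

γ = 5/3 for a monatomic ideal gas.
P₂ = P₁(V₁/V₂)^γ = 3.06×(13.5/3)^(5/3) = 37.53 bar.
For a reversible adiabat, W_by_gas = (P₁V₁ − P₂V₂)/(γ−1).
W_by = (306000×0.0135 − 3.753×10^6×0.003) / (2/3) = -10690 J.
Q = 0 ⇒ ΔU = −W_by = 10690 J.

ΔU ≈ 10.7 kJ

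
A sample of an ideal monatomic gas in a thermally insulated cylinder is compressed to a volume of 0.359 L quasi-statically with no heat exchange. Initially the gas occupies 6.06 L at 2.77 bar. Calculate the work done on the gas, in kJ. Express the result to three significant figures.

W ≈ 14.1 kJ

γ = 5/3 for a monatomic ideal gas.
P₂ = P₁(V₁/V₂)^γ = 2.77×(6.06/0.359)^(5/3) = 307.7 bar.
For a reversible adiabat, W_by_gas = (P₁V₁ − P₂V₂)/(γ−1).
W_by = (277000×0.00606 − 3.077×10^7×0.000359) / (2/3) = -14050 J.
W_on_gas = −W_by = 14050 J.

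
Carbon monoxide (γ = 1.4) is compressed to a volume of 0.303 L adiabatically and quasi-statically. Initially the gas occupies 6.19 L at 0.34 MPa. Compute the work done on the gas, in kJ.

P₂ = P₁(V₁/V₂)^γ = 0.34×(6.19/0.303)^(1.4) = 23.22 MPa.
For a reversible adiabat, W_by_gas = (P₁V₁ − P₂V₂)/(γ−1).
W_by = (340000×0.00619 − 2.322×10^7×0.000303) / (0.4) = -12330 J.
W_on_gas = −W_by = 12330 J.

W ≈ 12.3 kJ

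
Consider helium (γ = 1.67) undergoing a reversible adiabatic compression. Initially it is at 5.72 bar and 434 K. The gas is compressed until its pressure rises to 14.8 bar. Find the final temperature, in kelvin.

Along an adiabat T P^((1−γ)/γ) is constant, so T₂ = T₁ (P₂/P₁)^((γ−1)/γ).
T₂ = 434 × (14.8/5.72)^(0.401) = 635.5 K.

T₂ ≈ 636 K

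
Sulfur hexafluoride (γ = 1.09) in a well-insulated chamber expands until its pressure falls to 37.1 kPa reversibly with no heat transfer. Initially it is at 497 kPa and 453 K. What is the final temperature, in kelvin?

T₂ ≈ 366 K

Adiabatic: T₂/T₁ = (P₂/P₁)^((γ−1)/γ).
T₂ = 453 × (37.1/497)^(0.0826) = 365.6 K.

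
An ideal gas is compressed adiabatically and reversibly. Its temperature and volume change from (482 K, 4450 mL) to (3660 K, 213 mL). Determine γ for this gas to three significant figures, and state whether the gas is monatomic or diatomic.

γ ≈ 1.67; monatomic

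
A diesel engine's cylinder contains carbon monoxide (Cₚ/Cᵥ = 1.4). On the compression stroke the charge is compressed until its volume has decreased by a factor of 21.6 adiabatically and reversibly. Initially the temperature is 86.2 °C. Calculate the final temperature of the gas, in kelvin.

T₂ ≈ 1230 K

Adiabatic: T₁V₁^(γ−1) = T₂V₂^(γ−1) ⇒ T₂ = T₁ (V₁/V₂)^(γ−1).
T₁ = 86.2 °C = 359.3 K.
T₂ = 359.3 × 21.6^(0.4) = 1228 K.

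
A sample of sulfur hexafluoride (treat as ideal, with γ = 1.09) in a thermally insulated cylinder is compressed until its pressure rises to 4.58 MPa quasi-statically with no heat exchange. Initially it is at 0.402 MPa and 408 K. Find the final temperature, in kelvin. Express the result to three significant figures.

T₂ ≈ 499 K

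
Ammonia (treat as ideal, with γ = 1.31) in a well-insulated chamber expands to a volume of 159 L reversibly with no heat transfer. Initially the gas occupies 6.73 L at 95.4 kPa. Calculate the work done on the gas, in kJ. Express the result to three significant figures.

W ≈ -1.29 kJ

P₂ = P₁(V₁/V₂)^γ = 95.4×(6.73/159)^(1.31) = 1.515 kPa.
For a reversible adiabat, W_by_gas = (P₁V₁ − P₂V₂)/(γ−1).
W_by = (95400×0.00673 − 1515×0.159) / (0.31) = 1294 J.
W_on_gas = −W_by = -1294 J.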